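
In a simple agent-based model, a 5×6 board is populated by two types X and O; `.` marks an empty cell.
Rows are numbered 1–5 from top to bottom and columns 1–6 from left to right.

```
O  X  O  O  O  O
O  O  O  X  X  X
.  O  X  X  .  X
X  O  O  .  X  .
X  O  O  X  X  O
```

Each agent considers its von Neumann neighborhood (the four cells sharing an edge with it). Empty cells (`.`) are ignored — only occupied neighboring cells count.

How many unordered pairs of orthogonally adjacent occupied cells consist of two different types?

14

Scan each occupied cell's neighbors to the right and below so each pair is counted once.
From row 1: 6 unlike of 11 pairs (running 6/11).
From row 2: 2 unlike of 9 pairs (running 8/20).
From row 3: 2 unlike of 4 pairs (running 10/24).
From row 4: 1 unlike of 6 pairs (running 11/30).
From row 5: 3 unlike of 5 pairs (running 14/35).
Total adjacent occupied pairs: 35; unlike-type pairs: 14.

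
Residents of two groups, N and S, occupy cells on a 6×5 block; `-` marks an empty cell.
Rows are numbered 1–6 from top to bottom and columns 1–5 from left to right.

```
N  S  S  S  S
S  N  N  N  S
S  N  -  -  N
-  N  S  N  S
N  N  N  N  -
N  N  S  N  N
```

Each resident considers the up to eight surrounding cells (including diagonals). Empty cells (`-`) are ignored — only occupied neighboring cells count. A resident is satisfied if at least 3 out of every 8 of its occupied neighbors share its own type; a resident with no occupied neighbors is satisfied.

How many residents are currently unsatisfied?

(1,1)N 1/3 ✗
(1,2)S 2/5 ✓
(1,3)S 2/5 ✓
(1,4)S 3/5 ✓
(1,5)S 2/3 ✓
(2,1)S 2/5 ✓
(2,2)N 3/7 ✓
(2,3)N 3/6 ✓
(2,4)N 2/6 ✗
(2,5)S 2/4 ✓
(3,1)S 1/4 ✗
(3,2)N 3/6 ✓
(3,5)N 2/4 ✓
(4,2)N 4/6 ✓
(4,3)S 0/6 ✗
(4,4)N 3/5 ✓
(4,5)S 0/3 ✗
(5,1)N 4/4 ✓
(5,2)N 5/7 ✓
(5,3)N 6/8 ✓
(5,4)N 4/7 ✓
(6,1)N 3/3 ✓
(6,2)N 4/5 ✓
(6,3)S 0/5 ✗
(6,4)N 3/4 ✓
(6,5)N 2/2 ✓
Unsatisfied: (1,1), (2,4), (3,1), (4,3), (4,5), (6,3) — 6 in total.

6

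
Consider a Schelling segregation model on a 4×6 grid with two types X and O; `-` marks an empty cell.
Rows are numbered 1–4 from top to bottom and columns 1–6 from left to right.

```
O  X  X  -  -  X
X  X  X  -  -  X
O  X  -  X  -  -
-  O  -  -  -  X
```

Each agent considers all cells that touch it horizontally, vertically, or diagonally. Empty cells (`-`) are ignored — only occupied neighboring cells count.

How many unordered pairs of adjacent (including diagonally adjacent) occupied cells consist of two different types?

7

Scan each occupied cell's neighbors to the right and below (and the two forward diagonals) so each pair is counted once.
From row 1: 3 unlike of 10 pairs (running 3/10).
From row 2: 2 unlike of 8 pairs (running 5/18).
From row 3: 2 unlike of 3 pairs (running 7/21).
Total adjacent occupied pairs: 21; unlike-type pairs: 7.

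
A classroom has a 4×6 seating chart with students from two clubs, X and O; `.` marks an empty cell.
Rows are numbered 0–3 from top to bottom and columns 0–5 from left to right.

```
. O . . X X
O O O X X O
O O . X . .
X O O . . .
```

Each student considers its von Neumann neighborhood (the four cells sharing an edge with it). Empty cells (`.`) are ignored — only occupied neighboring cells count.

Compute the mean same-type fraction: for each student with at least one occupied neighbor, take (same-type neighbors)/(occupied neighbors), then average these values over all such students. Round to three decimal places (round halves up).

0.711

Row 0: (0,1)O 1/1 · (0,4)X 2/2 · (0,5)X 1/2
Row 1: (1,0)O 2/2 · (1,1)O 4/4 · (1,2)O 1/2 · (1,3)X 2/3 · (1,4)X 2/3 · (1,5)O 0/2
Row 2: (2,0)O 2/3 · (2,1)O 3/3 · (2,3)X 1/1
Row 3: (3,0)X 0/2 · (3,1)O 2/3 · (3,2)O 1/1
Sum over 15 students: 1/1 + 2/2 + 1/2 + 2/2 + 4/4 + 1/2 + 2/3 + 2/3 + 0/2 + 2/3 + 3/3 + 1/1 + 0/2 + 2/3 + 1/1 = 32/3; mean = 32/3 ÷ 15 = 32/45 = 0.711111… → 0.711.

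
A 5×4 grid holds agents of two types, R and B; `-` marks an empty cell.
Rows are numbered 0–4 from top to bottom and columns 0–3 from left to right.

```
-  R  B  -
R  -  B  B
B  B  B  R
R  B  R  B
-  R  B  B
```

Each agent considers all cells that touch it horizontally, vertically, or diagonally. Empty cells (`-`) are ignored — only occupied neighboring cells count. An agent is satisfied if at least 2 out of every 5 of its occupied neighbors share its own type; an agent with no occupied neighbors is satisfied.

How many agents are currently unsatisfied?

(0,1)R 1/3 unhappy
(0,2)B 2/3 ok
(1,0)R 1/3 unhappy
(1,2)B 4/6 ok
(1,3)B 3/4 ok
(2,0)B 2/4 ok
(2,1)B 4/7 ok
(2,2)B 5/7 ok
(2,3)R 1/5 unhappy
(3,0)R 1/4 unhappy
(3,1)B 4/7 ok
(3,2)R 2/8 unhappy
(3,3)B 3/5 ok
(4,1)R 2/4 ok
(4,2)B 3/5 ok
(4,3)B 2/3 ok
Unsatisfied: (0,1), (1,0), (2,3), (3,0), (3,2) — 5 in total.

5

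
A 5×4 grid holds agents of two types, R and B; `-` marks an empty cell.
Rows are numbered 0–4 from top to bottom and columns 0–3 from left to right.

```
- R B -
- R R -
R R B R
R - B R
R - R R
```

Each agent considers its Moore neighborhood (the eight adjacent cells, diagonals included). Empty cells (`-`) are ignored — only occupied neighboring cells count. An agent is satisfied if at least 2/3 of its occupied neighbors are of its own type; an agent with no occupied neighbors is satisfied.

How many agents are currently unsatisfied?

5

(0,1)R 2/3 satisfied
(0,2)B 0/3 not
(1,1)R 4/6 satisfied
(1,2)R 4/6 satisfied
(2,0)R 3/3 satisfied
(2,1)R 4/6 satisfied
(2,2)B 1/6 not
(2,3)R 2/4 not
(3,0)R 3/3 satisfied
(3,2)B 1/6 not
(3,3)R 3/5 not
(4,0)R 1/1 satisfied
(4,2)R 2/3 satisfied
(4,3)R 2/3 satisfied
Unsatisfied: (0,2), (2,2), (2,3), (3,2), (3,3) — 5 in total.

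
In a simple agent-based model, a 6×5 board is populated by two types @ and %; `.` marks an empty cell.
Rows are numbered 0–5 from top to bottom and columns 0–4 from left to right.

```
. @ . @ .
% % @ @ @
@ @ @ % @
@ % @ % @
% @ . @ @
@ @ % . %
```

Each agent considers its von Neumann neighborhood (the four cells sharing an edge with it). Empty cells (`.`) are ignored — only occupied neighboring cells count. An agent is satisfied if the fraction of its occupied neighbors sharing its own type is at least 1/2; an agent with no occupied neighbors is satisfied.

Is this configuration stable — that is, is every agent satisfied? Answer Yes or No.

(0,1)@ 0/1 ✗
(0,3)@ 1/1 ✓
(1,0)% 1/2 ✓
(1,1)% 1/4 ✗
(1,2)@ 2/3 ✓
(1,3)@ 3/4 ✓
(1,4)@ 2/2 ✓
(2,0)@ 2/3 ✓
(2,1)@ 2/4 ✓
(2,2)@ 3/4 ✓
(2,3)% 1/4 ✗
(2,4)@ 2/3 ✓
(3,0)@ 1/3 ✗
(3,1)% 0/4 ✗
(3,2)@ 1/3 ✗
(3,3)% 1/4 ✗
(3,4)@ 2/3 ✓
(4,0)% 0/3 ✗
(4,1)@ 1/3 ✗
(4,3)@ 1/2 ✓
(4,4)@ 2/3 ✓
(5,0)@ 1/2 ✓
(5,1)@ 2/3 ✓
(5,2)% 0/1 ✗
(5,4)% 0/1 ✗
For instance (0,1) has only 0/1 same-type neighbors, below 1/2.

No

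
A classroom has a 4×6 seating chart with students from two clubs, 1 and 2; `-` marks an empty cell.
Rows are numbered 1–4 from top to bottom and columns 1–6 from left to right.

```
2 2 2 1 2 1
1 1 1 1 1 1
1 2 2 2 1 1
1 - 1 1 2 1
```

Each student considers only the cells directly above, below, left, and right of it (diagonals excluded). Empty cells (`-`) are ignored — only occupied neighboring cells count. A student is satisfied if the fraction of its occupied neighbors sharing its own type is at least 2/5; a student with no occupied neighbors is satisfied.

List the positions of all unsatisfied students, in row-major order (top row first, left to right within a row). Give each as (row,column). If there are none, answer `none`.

(1,3), (1,4), (1,5), (3,2), (3,4), (4,4), (4,5)

(1,1)2 1/2 ✓
(1,2)2 2/3 ✓
(1,3)2 1/3 ✗
(1,4)1 1/3 ✗
(1,5)2 0/3 ✗
(1,6)1 1/2 ✓
(2,1)1 2/3 ✓
(2,2)1 2/4 ✓
(2,3)1 2/4 ✓
(2,4)1 3/4 ✓
(2,5)1 3/4 ✓
(2,6)1 3/3 ✓
(3,1)1 2/3 ✓
(3,2)2 1/3 ✗
(3,3)2 2/4 ✓
(3,4)2 1/4 ✗
(3,5)1 2/4 ✓
(3,6)1 3/3 ✓
(4,1)1 1/1 ✓
(4,3)1 1/2 ✓
(4,4)1 1/3 ✗
(4,5)2 0/3 ✗
(4,6)1 1/2 ✓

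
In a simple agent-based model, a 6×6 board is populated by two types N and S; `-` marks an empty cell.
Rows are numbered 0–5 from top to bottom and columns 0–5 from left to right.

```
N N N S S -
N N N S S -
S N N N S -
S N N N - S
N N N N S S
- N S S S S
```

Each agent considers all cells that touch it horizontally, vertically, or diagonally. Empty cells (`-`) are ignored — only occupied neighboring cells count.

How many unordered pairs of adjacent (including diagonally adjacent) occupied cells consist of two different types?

26

Scan each occupied cell's neighbors to the right and below (and the two forward diagonals) so each pair is counted once.
Row 0: N(0,0)–N(0,1)= N(0,0)–N(1,0)= N(0,0)–N(1,1)= N(0,1)–N(0,2)= N(0,1)–N(1,1)= N(0,1)–N(1,2)= N(0,1)–N(1,0)= N(0,2)–S(0,3)≠ N(0,2)–N(1,2)= N(0,2)–S(1,3)≠ N(0,2)–N(1,1)= S(0,3)–S(0,4)= S(0,3)–S(1,3)= S(0,3)–S(1,4)= S(0,3)–N(1,2)≠ S(0,4)–S(1,4)= S(0,4)–S(1,3)=  → 3/17 unlike.
Row 1: N(1,0)–N(1,1)= N(1,0)–S(2,0)≠ N(1,0)–N(2,1)= N(1,1)–N(1,2)= N(1,1)–N(2,1)= N(1,1)–N(2,2)= N(1,1)–S(2,0)≠ N(1,2)–S(1,3)≠ N(1,2)–N(2,2)= N(1,2)–N(2,3)= N(1,2)–N(2,1)= S(1,3)–S(1,4)= S(1,3)–N(2,3)≠ S(1,3)–S(2,4)= S(1,3)–N(2,2)≠ S(1,4)–S(2,4)= S(1,4)–N(2,3)≠  → 6/17 unlike.
Row 2: S(2,0)–N(2,1)≠ S(2,0)–S(3,0)= S(2,0)–N(3,1)≠ N(2,1)–N(2,2)= N(2,1)–N(3,1)= N(2,1)–N(3,2)= N(2,1)–S(3,0)≠ N(2,2)–N(2,3)= N(2,2)–N(3,2)= N(2,2)–N(3,3)= N(2,2)–N(3,1)= N(2,3)–S(2,4)≠ N(2,3)–N(3,3)= N(2,3)–N(3,2)= S(2,4)–S(3,5)= S(2,4)–N(3,3)≠  → 5/16 unlike.
Row 3: S(3,0)–N(3,1)≠ S(3,0)–N(4,0)≠ S(3,0)–N(4,1)≠ N(3,1)–N(3,2)= N(3,1)–N(4,1)= N(3,1)–N(4,2)= N(3,1)–N(4,0)= N(3,2)–N(3,3)= N(3,2)–N(4,2)= N(3,2)–N(4,3)= N(3,2)–N(4,1)= N(3,3)–N(4,3)= N(3,3)–S(4,4)≠ N(3,3)–N(4,2)= S(3,5)–S(4,5)= S(3,5)–S(4,4)=  → 4/16 unlike.
Row 4: N(4,0)–N(4,1)= N(4,0)–N(5,1)= N(4,1)–N(4,2)= N(4,1)–N(5,1)= N(4,1)–S(5,2)≠ N(4,2)–N(4,3)= N(4,2)–S(5,2)≠ N(4,2)–S(5,3)≠ N(4,2)–N(5,1)= N(4,3)–S(4,4)≠ N(4,3)–S(5,3)≠ N(4,3)–S(5,4)≠ N(4,3)–S(5,2)≠ S(4,4)–S(4,5)= S(4,4)–S(5,4)= S(4,4)–S(5,5)= S(4,4)–S(5,3)= S(4,5)–S(5,5)= S(4,5)–S(5,4)=  → 7/19 unlike.
Row 5: N(5,1)–S(5,2)≠ S(5,2)–S(5,3)= S(5,3)–S(5,4)= S(5,4)–S(5,5)=  → 1/4 unlike.
Total adjacent occupied pairs: 89; unlike-type pairs: 26.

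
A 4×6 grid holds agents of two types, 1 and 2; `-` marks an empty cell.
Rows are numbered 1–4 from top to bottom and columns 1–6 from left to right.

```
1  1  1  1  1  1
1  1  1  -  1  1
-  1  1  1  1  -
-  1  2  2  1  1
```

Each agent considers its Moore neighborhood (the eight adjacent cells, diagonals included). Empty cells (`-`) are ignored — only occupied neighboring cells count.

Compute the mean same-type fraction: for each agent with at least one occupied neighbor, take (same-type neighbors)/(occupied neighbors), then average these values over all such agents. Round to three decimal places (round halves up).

0.846

Row 1: (1,1)1 3/3 · (1,2)1 5/5 · (1,3)1 4/4 · (1,4)1 4/4 · (1,5)1 4/4 · (1,6)1 3/3
Row 2: (2,1)1 4/4 · (2,2)1 7/7 · (2,3)1 7/7 · (2,5)1 6/6 · (2,6)1 4/4
Row 3: (3,2)1 5/6 · (3,3)1 5/7 · (3,4)1 5/7 · (3,5)1 5/6
Row 4: (4,2)1 2/3 · (4,3)2 1/5 · (4,4)2 1/5 · (4,5)1 3/4 · (4,6)1 2/2
Sum over 20 agents: 3/3 + 5/5 + 4/4 + 4/4 + 4/4 + 3/3 + 4/4 + 7/7 + 7/7 + 6/6 + 4/4 + 5/6 + 5/7 + 5/7 + 5/6 + 2/3 + 1/5 + 1/5 + 3/4 + 2/2 = 7103/420; mean = 7103/420 ÷ 20 = 7103/8400 = 0.845595… → 0.846.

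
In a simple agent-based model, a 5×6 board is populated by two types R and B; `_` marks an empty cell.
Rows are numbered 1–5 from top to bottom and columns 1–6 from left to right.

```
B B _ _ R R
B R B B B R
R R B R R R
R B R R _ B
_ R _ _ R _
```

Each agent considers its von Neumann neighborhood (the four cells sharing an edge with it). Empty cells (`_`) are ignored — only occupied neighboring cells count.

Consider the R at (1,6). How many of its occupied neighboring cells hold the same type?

2

Occupied neighbors of (1,6): (2,6)=R, (1,5)=R.
Same type (R): 2 of 2.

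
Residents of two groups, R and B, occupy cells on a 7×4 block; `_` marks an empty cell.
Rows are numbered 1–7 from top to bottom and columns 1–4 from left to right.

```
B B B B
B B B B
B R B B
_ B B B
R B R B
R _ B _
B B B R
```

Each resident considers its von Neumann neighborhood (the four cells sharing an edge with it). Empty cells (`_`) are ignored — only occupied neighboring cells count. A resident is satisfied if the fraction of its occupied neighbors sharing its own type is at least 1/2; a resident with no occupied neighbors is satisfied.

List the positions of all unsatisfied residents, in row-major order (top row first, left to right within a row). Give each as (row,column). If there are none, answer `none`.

Row 1: (1,1)B 2/2 ✓ · (1,2)B 3/3 ✓ · (1,3)B 3/3 ✓ · (1,4)B 2/2 ✓
Row 2: (2,1)B 3/3 ✓ · (2,2)B 3/4 ✓ · (2,3)B 4/4 ✓ · (2,4)B 3/3 ✓
Row 3: (3,1)B 1/2 ✓ · (3,2)R 0/4 ✗ · (3,3)B 3/4 ✓ · (3,4)B 3/3 ✓
Row 4: (4,2)B 2/3 ✓ · (4,3)B 3/4 ✓ · (4,4)B 3/3 ✓
Row 5: (5,1)R 1/2 ✓ · (5,2)B 1/3 ✗ · (5,3)R 0/4 ✗ · (5,4)B 1/2 ✓
Row 6: (6,1)R 1/2 ✓ · (6,3)B 1/2 ✓
Row 7: (7,1)B 1/2 ✓ · (7,2)B 2/2 ✓ · (7,3)B 2/3 ✓ · (7,4)R 0/1 ✗

(3,2), (5,2), (5,3), (7,4)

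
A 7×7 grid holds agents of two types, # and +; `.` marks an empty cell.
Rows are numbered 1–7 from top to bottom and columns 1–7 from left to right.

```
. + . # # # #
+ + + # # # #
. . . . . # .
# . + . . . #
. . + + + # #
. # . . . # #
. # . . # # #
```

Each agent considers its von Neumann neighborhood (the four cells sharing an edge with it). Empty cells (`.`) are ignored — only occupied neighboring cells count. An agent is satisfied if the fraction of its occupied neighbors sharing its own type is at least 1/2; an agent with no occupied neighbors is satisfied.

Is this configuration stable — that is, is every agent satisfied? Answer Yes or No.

Yes

Row 1: (1,2)+ 1/1 ✓ · (1,4)# 2/2 ✓ · (1,5)# 3/3 ✓ · (1,6)# 3/3 ✓ · (1,7)# 2/2 ✓
Row 2: (2,1)+ 1/1 ✓ · (2,2)+ 3/3 ✓ · (2,3)+ 1/2 ✓ · (2,4)# 2/3 ✓ · (2,5)# 3/3 ✓ · (2,6)# 4/4 ✓ · (2,7)# 2/2 ✓
Row 3: (3,6)# 1/1 ✓
Row 4: (4,1)# 0/0 ✓ · (4,3)+ 1/1 ✓ · (4,7)# 1/1 ✓
Row 5: (5,3)+ 2/2 ✓ · (5,4)+ 2/2 ✓ · (5,5)+ 1/2 ✓ · (5,6)# 2/3 ✓ · (5,7)# 3/3 ✓
Row 6: (6,2)# 1/1 ✓ · (6,6)# 3/3 ✓ · (6,7)# 3/3 ✓
Row 7: (7,2)# 1/1 ✓ · (7,5)# 1/1 ✓ · (7,6)# 3/3 ✓ · (7,7)# 2/2 ✓
All meet the threshold, so the configuration is stable.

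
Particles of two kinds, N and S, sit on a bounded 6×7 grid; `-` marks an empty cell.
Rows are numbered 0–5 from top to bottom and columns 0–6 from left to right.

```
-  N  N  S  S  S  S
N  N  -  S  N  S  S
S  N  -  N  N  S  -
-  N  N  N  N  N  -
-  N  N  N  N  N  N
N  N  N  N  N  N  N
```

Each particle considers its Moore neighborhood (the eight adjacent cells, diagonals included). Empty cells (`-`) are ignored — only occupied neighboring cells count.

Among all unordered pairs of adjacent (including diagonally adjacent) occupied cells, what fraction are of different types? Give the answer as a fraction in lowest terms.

Scan each occupied cell's neighbors to the right and below (and the two forward diagonals) so each pair is counted once.
From row 0: 5 unlike of 19 pairs (running 5/19).
From row 1: 8 unlike of 16 pairs (running 13/35).
From row 2: 5 unlike of 14 pairs (running 18/49).
From row 3: 0 unlike of 18 pairs (running 18/67).
From row 4: 0 unlike of 22 pairs (running 18/89).
From row 5: 0 unlike of 6 pairs (running 18/95).
Total adjacent occupied pairs: 95; unlike-type pairs: 18.
18/95 is already in lowest terms.

18/95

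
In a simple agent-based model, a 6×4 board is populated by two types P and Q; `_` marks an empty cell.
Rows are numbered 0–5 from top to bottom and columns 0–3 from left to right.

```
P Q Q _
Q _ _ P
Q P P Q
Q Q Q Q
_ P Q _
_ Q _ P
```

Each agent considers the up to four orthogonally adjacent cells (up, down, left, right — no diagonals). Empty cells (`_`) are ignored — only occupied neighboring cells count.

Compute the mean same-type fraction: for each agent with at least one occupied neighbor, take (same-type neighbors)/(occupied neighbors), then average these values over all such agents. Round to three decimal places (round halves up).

(0,0)P 0/2
(0,1)Q 1/2
(0,2)Q 1/1
(1,0)Q 1/2
(1,3)P 0/1
(2,0)Q 2/3
(2,1)P 1/3
(2,2)P 1/3
(2,3)Q 1/3
(3,0)Q 2/2
(3,1)Q 2/4
(3,2)Q 3/4
(3,3)Q 2/2
(4,1)P 0/3
(4,2)Q 1/2
(5,1)Q 0/1
(5,3)P — no occupied neighbors
Sum over 16 agents: 0/2 + 1/2 + 1/1 + 1/2 + 0/1 + 2/3 + 1/3 + 1/3 + 1/3 + 2/2 + 2/4 + 3/4 + 2/2 + 0/3 + 1/2 + 0/1 = 89/12; mean = 89/12 ÷ 16 = 89/192 = 0.463541… → 0.464.

0.464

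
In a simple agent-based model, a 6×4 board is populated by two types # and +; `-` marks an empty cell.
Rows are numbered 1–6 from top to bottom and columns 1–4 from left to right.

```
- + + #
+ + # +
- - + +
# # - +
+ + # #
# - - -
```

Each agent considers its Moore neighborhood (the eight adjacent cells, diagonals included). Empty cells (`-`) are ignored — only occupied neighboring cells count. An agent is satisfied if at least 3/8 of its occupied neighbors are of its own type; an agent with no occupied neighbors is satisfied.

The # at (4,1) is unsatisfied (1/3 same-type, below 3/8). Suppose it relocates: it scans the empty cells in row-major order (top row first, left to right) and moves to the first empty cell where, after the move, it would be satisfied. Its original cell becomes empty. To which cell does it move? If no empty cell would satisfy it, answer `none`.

(3,2)

Vacating (4,1). Empty cells in order:
  (1,1): 0/3 same-type → still unsatisfied.
  (3,1): 1/3 same-type → still unsatisfied.
  (3,2): 2/5 same-type → satisfied — stop here.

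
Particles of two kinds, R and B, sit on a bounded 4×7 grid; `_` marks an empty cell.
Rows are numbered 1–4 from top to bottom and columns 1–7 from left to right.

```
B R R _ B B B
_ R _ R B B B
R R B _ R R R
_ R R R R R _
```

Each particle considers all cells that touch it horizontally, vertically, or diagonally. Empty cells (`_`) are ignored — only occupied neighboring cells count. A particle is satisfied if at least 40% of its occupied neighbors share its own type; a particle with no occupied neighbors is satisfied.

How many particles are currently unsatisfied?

2

(1,1)B 0/2 not
(1,2)R 2/3 satisfied
(1,3)R 3/3 satisfied
(1,5)B 3/4 satisfied
(1,6)B 5/5 satisfied
(1,7)B 3/3 satisfied
(2,2)R 4/6 satisfied
(2,4)R 2/5 satisfied
(2,5)B 3/6 satisfied
(2,6)B 5/8 satisfied
(2,7)B 3/5 satisfied
(3,1)R 3/3 satisfied
(3,2)R 4/5 satisfied
(3,3)B 0/6 not
(3,5)R 5/7 satisfied
(3,6)R 4/7 satisfied
(3,7)R 2/4 satisfied
(4,2)R 3/4 satisfied
(4,3)R 3/4 satisfied
(4,4)R 3/4 satisfied
(4,5)R 4/4 satisfied
(4,6)R 4/4 satisfied
Unsatisfied: (1,1), (3,3) — 2 in total.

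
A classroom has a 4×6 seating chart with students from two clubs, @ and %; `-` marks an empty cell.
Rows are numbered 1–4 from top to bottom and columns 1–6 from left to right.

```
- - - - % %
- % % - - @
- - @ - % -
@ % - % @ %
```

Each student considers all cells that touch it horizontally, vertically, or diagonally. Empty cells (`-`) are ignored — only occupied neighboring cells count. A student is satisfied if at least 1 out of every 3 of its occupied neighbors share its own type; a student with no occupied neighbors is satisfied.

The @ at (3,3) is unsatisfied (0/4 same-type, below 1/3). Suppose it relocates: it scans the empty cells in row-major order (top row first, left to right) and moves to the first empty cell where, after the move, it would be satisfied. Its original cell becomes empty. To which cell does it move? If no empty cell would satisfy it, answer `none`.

(3,1)

Vacating (3,3). Empty cells in order:
  (1,1): 0/1 same-type → still unsatisfied.
  (1,2): 0/2 same-type → still unsatisfied.
  (1,3): 0/2 same-type → still unsatisfied.
  (1,4): 0/2 same-type → still unsatisfied.
  (2,1): 0/1 same-type → still unsatisfied.
  (2,4): 0/3 same-type → still unsatisfied.
  (2,5): 1/4 same-type → still unsatisfied.
  (3,1): 1/3 same-type → satisfied — stop here.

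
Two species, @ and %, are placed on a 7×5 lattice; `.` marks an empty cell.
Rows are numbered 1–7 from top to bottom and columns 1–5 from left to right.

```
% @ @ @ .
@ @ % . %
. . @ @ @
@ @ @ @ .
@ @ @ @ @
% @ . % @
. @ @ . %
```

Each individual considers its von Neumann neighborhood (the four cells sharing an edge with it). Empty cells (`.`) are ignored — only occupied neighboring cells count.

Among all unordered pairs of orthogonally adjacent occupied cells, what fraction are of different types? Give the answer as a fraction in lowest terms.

11/34

Scan each occupied cell's neighbors to the right and below so each pair is counted once.
Row 1: %(1,1)–@(1,2)≠ %(1,1)–@(2,1)≠ @(1,2)–@(1,3)= @(1,2)–@(2,2)= @(1,3)–@(1,4)= @(1,3)–%(2,3)≠  → 3/6 unlike.
Row 2: @(2,1)–@(2,2)= @(2,2)–%(2,3)≠ %(2,3)–@(3,3)≠ %(2,5)–@(3,5)≠  → 3/4 unlike.
Row 3: @(3,3)–@(3,4)= @(3,3)–@(4,3)= @(3,4)–@(3,5)= @(3,4)–@(4,4)=  → 0/4 unlike.
Row 4: @(4,1)–@(4,2)= @(4,1)–@(5,1)= @(4,2)–@(4,3)= @(4,2)–@(5,2)= @(4,3)–@(4,4)= @(4,3)–@(5,3)= @(4,4)–@(5,4)=  → 0/7 unlike.
Row 5: @(5,1)–@(5,2)= @(5,1)–%(6,1)≠ @(5,2)–@(5,3)= @(5,2)–@(6,2)= @(5,3)–@(5,4)= @(5,4)–@(5,5)= @(5,4)–%(6,4)≠ @(5,5)–@(6,5)=  → 2/8 unlike.
Row 6: %(6,1)–@(6,2)≠ @(6,2)–@(7,2)= %(6,4)–@(6,5)≠ @(6,5)–%(7,5)≠  → 3/4 unlike.
Row 7: @(7,2)–@(7,3)=  → 0/1 unlike.
Total adjacent occupied pairs: 34; unlike-type pairs: 11.
11/34 is already in lowest terms.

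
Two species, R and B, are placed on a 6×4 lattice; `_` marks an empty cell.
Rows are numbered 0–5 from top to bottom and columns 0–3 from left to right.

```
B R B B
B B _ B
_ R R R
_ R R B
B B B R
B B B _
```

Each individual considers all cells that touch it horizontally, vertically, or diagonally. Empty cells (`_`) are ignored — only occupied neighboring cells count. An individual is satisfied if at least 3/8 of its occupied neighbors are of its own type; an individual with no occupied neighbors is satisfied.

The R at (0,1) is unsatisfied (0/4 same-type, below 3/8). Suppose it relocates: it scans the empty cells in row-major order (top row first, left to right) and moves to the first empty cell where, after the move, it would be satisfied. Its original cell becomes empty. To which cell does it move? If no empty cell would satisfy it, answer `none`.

Vacating (0,1). Empty cells in order:
  (1,2): 3/7 same-type → satisfied — stop here.

(1,2)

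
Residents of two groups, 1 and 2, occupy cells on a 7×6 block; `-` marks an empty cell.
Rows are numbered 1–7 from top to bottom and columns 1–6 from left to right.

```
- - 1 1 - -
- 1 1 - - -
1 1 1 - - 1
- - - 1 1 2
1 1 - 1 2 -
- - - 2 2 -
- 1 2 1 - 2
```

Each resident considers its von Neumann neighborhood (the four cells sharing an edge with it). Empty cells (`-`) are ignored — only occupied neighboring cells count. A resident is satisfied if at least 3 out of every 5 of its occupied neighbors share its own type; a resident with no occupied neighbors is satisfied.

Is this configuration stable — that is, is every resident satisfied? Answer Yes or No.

No

Row 1: (1,3)1 2/2 ok · (1,4)1 1/1 ok
Row 2: (2,2)1 2/2 ok · (2,3)1 3/3 ok
Row 3: (3,1)1 1/1 ok · (3,2)1 3/3 ok · (3,3)1 2/2 ok · (3,6)1 0/1 unhappy
Row 4: (4,4)1 2/2 ok · (4,5)1 1/3 unhappy · (4,6)2 0/2 unhappy
Row 5: (5,1)1 1/1 ok · (5,2)1 1/1 ok · (5,4)1 1/3 unhappy · (5,5)2 1/3 unhappy
Row 6: (6,4)2 1/3 unhappy · (6,5)2 2/2 ok
Row 7: (7,2)1 0/1 unhappy · (7,3)2 0/2 unhappy · (7,4)1 0/2 unhappy · (7,6)2 0/0 ok
For instance (3,6) has only 0/1 same-type neighbors, below 3/5.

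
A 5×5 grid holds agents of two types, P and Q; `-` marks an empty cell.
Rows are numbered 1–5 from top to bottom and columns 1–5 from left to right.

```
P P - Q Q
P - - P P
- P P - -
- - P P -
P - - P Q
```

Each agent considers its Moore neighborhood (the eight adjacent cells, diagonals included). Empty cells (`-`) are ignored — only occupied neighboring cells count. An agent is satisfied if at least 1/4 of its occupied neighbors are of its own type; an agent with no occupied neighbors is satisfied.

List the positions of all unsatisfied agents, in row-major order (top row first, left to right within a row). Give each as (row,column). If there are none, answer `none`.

(5,5)

(1,1)P 2/2 ok
(1,2)P 2/2 ok
(1,4)Q 1/3 ok
(1,5)Q 1/3 ok
(2,1)P 3/3 ok
(2,4)P 2/4 ok
(2,5)P 1/3 ok
(3,2)P 3/3 ok
(3,3)P 4/4 ok
(4,3)P 4/4 ok
(4,4)P 3/4 ok
(5,1)P 0/0 ok
(5,4)P 2/3 ok
(5,5)Q 0/2 unhappy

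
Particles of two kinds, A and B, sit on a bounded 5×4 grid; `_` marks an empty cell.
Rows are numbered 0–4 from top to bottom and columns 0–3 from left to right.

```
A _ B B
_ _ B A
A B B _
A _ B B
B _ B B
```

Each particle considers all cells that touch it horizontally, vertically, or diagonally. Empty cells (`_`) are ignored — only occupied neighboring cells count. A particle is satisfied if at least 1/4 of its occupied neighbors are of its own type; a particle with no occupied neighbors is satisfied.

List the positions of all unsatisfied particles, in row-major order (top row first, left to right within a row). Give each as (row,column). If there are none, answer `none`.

(1,3), (4,0)

Row 0: (0,0)A 0/0 ok · (0,2)B 2/3 ok · (0,3)B 2/3 ok
Row 1: (1,2)B 4/5 ok · (1,3)A 0/4 unhappy
Row 2: (2,0)A 1/2 ok · (2,1)B 3/5 ok · (2,2)B 4/5 ok
Row 3: (3,0)A 1/3 ok · (3,2)B 5/5 ok · (3,3)B 4/4 ok
Row 4: (4,0)B 0/1 unhappy · (4,2)B 3/3 ok · (4,3)B 3/3 ok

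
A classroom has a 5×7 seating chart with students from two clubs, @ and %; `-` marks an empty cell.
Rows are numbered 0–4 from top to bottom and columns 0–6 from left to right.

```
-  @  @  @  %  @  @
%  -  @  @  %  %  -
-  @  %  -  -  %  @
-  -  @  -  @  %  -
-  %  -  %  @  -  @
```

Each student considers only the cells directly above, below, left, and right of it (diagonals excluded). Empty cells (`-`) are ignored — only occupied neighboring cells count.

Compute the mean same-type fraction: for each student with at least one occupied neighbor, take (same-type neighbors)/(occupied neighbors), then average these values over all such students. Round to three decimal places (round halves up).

0.482

(0,1)@ 1/1
(0,2)@ 3/3
(0,3)@ 2/3
(0,4)% 1/3
(0,5)@ 1/3
(0,6)@ 1/1
(1,0)% — no occupied neighbors
(1,2)@ 2/3
(1,3)@ 2/3
(1,4)% 2/3
(1,5)% 2/3
(2,1)@ 0/1
(2,2)% 0/3
(2,5)% 2/3
(2,6)@ 0/1
(3,2)@ 0/1
(3,4)@ 1/2
(3,5)% 1/2
(4,1)% — no occupied neighbors
(4,3)% 0/1
(4,4)@ 1/2
(4,6)@ — no occupied neighbors
Sum over 19 students: 1/1 + 3/3 + 2/3 + 1/3 + 1/3 + 1/1 + 2/3 + 2/3 + 2/3 + 2/3 + 0/1 + 0/3 + 2/3 + 0/1 + 0/1 + 1/2 + 1/2 + 0/1 + 1/2 = 55/6; mean = 55/6 ÷ 19 = 55/114 = 0.482456… → 0.482.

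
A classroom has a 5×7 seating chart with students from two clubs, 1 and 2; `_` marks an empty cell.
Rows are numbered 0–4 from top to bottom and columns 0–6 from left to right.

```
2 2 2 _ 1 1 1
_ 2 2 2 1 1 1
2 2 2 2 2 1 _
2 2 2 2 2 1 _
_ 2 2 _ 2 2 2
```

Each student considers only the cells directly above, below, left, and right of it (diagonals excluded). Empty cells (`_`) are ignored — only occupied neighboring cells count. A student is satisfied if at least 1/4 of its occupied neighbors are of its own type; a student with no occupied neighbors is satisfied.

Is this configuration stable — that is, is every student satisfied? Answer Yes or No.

(0,0)2 1/1 ✓
(0,1)2 3/3 ✓
(0,2)2 2/2 ✓
(0,4)1 2/2 ✓
(0,5)1 3/3 ✓
(0,6)1 2/2 ✓
(1,1)2 3/3 ✓
(1,2)2 4/4 ✓
(1,3)2 2/3 ✓
(1,4)1 2/4 ✓
(1,5)1 4/4 ✓
(1,6)1 2/2 ✓
(2,0)2 2/2 ✓
(2,1)2 4/4 ✓
(2,2)2 4/4 ✓
(2,3)2 4/4 ✓
(2,4)2 2/4 ✓
(2,5)1 2/3 ✓
(3,0)2 2/2 ✓
(3,1)2 4/4 ✓
(3,2)2 4/4 ✓
(3,3)2 3/3 ✓
(3,4)2 3/4 ✓
(3,5)1 1/3 ✓
(4,1)2 2/2 ✓
(4,2)2 2/2 ✓
(4,4)2 2/2 ✓
(4,5)2 2/3 ✓
(4,6)2 1/1 ✓
All meet the threshold, so the configuration is stable.

Yes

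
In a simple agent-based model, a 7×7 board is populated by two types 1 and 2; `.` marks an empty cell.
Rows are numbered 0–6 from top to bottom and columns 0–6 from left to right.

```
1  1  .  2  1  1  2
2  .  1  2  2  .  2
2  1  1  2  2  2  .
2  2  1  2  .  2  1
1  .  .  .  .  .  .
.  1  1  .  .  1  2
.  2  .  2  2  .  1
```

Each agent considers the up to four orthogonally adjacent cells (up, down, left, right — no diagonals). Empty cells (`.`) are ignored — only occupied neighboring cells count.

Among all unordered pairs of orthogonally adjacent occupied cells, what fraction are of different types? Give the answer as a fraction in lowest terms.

Scan each occupied cell's neighbors to the right and below so each pair is counted once.
From row 0: 4 unlike of 8 pairs (running 4/8).
From row 1: 1 unlike of 6 pairs (running 5/14).
From row 2: 3 unlike of 10 pairs (running 8/24).
From row 3: 4 unlike of 5 pairs (running 12/29).
From row 5: 3 unlike of 4 pairs (running 15/33).
From row 6: 0 unlike of 1 pairs (running 15/34).
Total adjacent occupied pairs: 34; unlike-type pairs: 15.
15/34 is already in lowest terms.

15/34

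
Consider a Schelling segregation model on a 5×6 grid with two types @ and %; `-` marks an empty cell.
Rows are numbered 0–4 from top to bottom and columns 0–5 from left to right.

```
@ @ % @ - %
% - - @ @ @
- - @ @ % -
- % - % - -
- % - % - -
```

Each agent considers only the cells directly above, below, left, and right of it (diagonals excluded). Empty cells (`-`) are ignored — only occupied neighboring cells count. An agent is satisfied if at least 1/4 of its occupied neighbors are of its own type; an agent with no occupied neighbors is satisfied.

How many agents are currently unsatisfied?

Row 0: (0,0)@ 1/2 satisfied · (0,1)@ 1/2 satisfied · (0,2)% 0/2 not · (0,3)@ 1/2 satisfied · (0,5)% 0/1 not
Row 1: (1,0)% 0/1 not · (1,3)@ 3/3 satisfied · (1,4)@ 2/3 satisfied · (1,5)@ 1/2 satisfied
Row 2: (2,2)@ 1/1 satisfied · (2,3)@ 2/4 satisfied · (2,4)% 0/2 not
Row 3: (3,1)% 1/1 satisfied · (3,3)% 1/2 satisfied
Row 4: (4,1)% 1/1 satisfied · (4,3)% 1/1 satisfied
Unsatisfied: (0,2), (0,5), (1,0), (2,4) — 4 in total.

4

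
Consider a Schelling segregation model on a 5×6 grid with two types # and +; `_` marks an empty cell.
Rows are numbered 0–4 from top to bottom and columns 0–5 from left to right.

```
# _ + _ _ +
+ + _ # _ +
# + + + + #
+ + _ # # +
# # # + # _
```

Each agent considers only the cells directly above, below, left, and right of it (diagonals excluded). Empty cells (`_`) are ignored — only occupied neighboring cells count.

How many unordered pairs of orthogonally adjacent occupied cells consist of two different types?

Scan each occupied cell's neighbors to the right and below so each pair is counted once.
From row 0: 1 unlike of 2 pairs (running 1/2).
From row 1: 3 unlike of 5 pairs (running 4/7).
From row 2: 6 unlike of 10 pairs (running 10/17).
From row 3: 4 unlike of 7 pairs (running 14/24).
From row 4: 2 unlike of 4 pairs (running 16/28).
Total adjacent occupied pairs: 28; unlike-type pairs: 16.

16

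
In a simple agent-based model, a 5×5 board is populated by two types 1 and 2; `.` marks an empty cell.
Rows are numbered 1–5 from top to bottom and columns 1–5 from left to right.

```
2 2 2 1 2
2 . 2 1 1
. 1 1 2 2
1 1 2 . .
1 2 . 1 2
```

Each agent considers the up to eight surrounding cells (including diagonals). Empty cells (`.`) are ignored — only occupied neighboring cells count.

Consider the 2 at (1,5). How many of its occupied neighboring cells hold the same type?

0

Occupied neighbors of (1,5): (1,4)=1, (2,4)=1, (2,5)=1.
Same type (2): 0 of 3.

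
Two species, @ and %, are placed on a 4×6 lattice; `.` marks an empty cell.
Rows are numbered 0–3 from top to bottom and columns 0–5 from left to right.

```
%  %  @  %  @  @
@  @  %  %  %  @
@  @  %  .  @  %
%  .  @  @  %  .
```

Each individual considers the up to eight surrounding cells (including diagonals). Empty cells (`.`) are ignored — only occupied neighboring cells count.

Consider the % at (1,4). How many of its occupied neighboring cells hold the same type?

3

Occupied neighbors of (1,4): (0,3)=%, (0,4)=@, (0,5)=@, (1,3)=%, (1,5)=@, (2,4)=@, (2,5)=%.
Same type (%): 3 of 7.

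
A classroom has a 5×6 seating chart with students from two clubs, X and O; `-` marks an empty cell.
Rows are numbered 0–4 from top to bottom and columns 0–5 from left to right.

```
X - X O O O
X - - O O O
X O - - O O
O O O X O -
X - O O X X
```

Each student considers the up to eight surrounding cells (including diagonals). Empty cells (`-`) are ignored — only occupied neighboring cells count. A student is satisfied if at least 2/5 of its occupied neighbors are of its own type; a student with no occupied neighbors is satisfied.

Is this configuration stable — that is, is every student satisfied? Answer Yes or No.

No

(0,0)X 1/1 satisfied
(0,2)X 0/2 not
(0,3)O 3/4 satisfied
(0,4)O 5/5 satisfied
(0,5)O 3/3 satisfied
(1,0)X 2/3 satisfied
(1,3)O 4/5 satisfied
(1,4)O 7/7 satisfied
(1,5)O 5/5 satisfied
(2,0)X 1/4 not
(2,1)O 3/5 satisfied
(2,4)O 5/6 satisfied
(2,5)O 4/4 satisfied
(3,0)O 2/4 satisfied
(3,1)O 4/6 satisfied
(3,2)O 4/5 satisfied
(3,3)X 1/6 not
(3,4)O 3/6 satisfied
(4,0)X 0/2 not
(4,2)O 3/4 satisfied
(4,3)O 3/5 satisfied
(4,4)X 2/4 satisfied
(4,5)X 1/2 satisfied
For instance (0,2) has only 0/2 same-type neighbors, below 2/5.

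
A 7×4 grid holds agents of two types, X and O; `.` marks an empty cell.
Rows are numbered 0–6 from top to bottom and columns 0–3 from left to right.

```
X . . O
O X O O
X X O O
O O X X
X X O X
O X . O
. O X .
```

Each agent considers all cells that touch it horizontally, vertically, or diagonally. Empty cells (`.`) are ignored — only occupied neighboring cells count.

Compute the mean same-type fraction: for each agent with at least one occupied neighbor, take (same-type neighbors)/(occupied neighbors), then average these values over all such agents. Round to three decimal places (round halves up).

(0,0)X 1/2
(0,3)O 2/2
(1,0)O 0/4
(1,1)X 3/6
(1,2)O 4/6
(1,3)O 4/4
(2,0)X 2/5
(2,1)X 3/8
(2,2)O 4/8
(2,3)O 3/5
(3,0)O 1/5
(3,1)O 3/8
(3,2)X 4/8
(3,3)X 2/5
(4,0)X 2/5
(4,1)X 3/7
(4,2)O 2/7
(4,3)X 2/4
(5,0)O 1/4
(5,1)X 3/6
(5,3)O 1/3
(6,1)O 1/3
(6,2)X 1/3
Sum over 23 agents: 1/2 + 2/2 + 0/4 + 3/6 + 4/6 + 4/4 + 2/5 + 3/8 + 4/8 + 3/5 + 1/5 + 3/8 + 4/8 + 2/5 + 2/5 + 3/7 + 2/7 + 2/4 + 1/4 + 3/6 + 1/3 + 1/3 + 1/3 = 218/21; mean = 218/21 ÷ 23 = 218/483 = 0.451345… → 0.451.

0.451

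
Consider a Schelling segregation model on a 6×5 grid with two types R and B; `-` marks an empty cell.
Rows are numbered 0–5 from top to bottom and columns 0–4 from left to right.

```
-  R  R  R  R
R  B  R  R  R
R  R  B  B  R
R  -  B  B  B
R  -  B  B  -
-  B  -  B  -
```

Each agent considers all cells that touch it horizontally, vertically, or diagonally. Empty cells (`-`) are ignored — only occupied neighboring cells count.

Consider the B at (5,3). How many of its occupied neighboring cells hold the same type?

Occupied neighbors of (5,3): (4,2)=B, (4,3)=B.
Same type (B): 2 of 2.

2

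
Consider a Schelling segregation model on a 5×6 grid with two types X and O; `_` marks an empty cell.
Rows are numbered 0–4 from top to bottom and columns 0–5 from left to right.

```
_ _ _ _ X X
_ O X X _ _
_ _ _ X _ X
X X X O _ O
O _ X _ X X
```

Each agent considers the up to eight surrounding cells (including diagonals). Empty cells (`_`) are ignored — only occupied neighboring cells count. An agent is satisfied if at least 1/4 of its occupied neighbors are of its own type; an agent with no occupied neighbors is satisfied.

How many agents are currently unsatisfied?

5

(0,4)X 2/2 ok
(0,5)X 1/1 ok
(1,1)O 0/1 unhappy
(1,2)X 2/3 ok
(1,3)X 3/3 ok
(2,3)X 3/4 ok
(2,5)X 0/1 unhappy
(3,0)X 1/2 ok
(3,1)X 3/4 ok
(3,2)X 3/4 ok
(3,3)O 0/4 unhappy
(3,5)O 0/3 unhappy
(4,0)O 0/2 unhappy
(4,2)X 2/3 ok
(4,4)X 1/3 ok
(4,5)X 1/2 ok
Unsatisfied: (1,1), (2,5), (3,3), (3,5), (4,0) — 5 in total.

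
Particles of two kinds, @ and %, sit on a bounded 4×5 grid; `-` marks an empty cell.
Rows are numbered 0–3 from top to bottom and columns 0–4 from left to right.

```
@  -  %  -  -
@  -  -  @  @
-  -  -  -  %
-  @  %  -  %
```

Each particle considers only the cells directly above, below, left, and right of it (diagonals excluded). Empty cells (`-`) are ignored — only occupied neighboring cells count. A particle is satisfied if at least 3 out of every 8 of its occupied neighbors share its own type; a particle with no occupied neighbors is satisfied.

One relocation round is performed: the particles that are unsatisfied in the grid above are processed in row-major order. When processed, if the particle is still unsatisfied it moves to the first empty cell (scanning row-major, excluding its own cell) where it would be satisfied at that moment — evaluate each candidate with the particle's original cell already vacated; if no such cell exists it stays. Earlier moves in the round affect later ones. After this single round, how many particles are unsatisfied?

Initially unsatisfied (in order): (3,1), (3,2).
  (3,1) → (0,1).
  (3,2): now satisfied by earlier moves; stays.
Resulting grid:
@ @ % - -
@ - - @ @
- - - - %
- - % - %
Unsatisfied now: (0,2).

1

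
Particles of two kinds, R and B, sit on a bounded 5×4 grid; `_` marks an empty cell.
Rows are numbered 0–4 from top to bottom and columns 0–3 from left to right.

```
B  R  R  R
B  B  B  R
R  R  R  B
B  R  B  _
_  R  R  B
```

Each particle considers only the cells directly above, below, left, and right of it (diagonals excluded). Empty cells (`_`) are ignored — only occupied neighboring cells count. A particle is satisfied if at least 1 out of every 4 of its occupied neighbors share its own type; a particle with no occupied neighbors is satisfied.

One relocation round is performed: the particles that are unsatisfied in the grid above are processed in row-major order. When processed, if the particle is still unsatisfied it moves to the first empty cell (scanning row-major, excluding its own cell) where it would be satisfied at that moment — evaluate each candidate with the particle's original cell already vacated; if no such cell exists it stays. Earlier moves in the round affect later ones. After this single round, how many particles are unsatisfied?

Initially unsatisfied (in order): (2,3), (3,0), (3,2), (4,3).
  (2,3) → (3,3).
  (3,0) → (2,3).
  (3,2): now satisfied by earlier moves; stays.
  (4,3): now satisfied by earlier moves; stays.
Resulting grid:
B R R R
B B B R
R R R B
_ R B B
_ R R B
All satisfied now.

0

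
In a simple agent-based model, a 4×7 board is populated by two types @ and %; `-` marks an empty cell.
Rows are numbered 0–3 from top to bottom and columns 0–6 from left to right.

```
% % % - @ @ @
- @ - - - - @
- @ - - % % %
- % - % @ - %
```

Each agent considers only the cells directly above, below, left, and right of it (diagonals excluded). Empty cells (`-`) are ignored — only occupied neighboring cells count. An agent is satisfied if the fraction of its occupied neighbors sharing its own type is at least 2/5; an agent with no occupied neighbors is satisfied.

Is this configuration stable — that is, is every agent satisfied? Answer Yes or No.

(0,0)% 1/1 ok
(0,1)% 2/3 ok
(0,2)% 1/1 ok
(0,4)@ 1/1 ok
(0,5)@ 2/2 ok
(0,6)@ 2/2 ok
(1,1)@ 1/2 ok
(1,6)@ 1/2 ok
(2,1)@ 1/2 ok
(2,4)% 1/2 ok
(2,5)% 2/2 ok
(2,6)% 2/3 ok
(3,1)% 0/1 unhappy
(3,3)% 0/1 unhappy
(3,4)@ 0/2 unhappy
(3,6)% 1/1 ok
For instance (3,1) has only 0/1 same-type neighbors, below 2/5.

No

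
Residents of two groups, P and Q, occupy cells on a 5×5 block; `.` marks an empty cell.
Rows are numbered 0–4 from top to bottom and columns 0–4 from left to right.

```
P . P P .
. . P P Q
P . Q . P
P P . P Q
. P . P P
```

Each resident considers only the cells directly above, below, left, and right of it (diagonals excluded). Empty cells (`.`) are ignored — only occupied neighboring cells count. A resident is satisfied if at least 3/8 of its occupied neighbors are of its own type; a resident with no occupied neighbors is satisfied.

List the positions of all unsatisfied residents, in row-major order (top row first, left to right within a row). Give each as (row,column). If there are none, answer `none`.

(1,4), (2,2), (2,4), (3,4)

Row 0: (0,0)P 0/0 ✓ · (0,2)P 2/2 ✓ · (0,3)P 2/2 ✓
Row 1: (1,2)P 2/3 ✓ · (1,3)P 2/3 ✓ · (1,4)Q 0/2 ✗
Row 2: (2,0)P 1/1 ✓ · (2,2)Q 0/1 ✗ · (2,4)P 0/2 ✗
Row 3: (3,0)P 2/2 ✓ · (3,1)P 2/2 ✓ · (3,3)P 1/2 ✓ · (3,4)Q 0/3 ✗
Row 4: (4,1)P 1/1 ✓ · (4,3)P 2/2 ✓ · (4,4)P 1/2 ✓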